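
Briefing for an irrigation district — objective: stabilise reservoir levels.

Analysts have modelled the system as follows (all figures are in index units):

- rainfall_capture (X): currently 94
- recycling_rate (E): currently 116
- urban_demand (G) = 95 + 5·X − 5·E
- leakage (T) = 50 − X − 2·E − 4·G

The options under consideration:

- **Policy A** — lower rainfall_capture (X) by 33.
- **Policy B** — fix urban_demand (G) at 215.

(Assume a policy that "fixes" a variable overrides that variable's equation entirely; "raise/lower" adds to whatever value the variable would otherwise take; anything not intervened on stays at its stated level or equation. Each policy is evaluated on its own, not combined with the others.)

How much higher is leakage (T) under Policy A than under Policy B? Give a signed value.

Policy A (X − 33):
  X = 94 − 33 = 61
  E = 116
  G = 95 + 5·61 − 5·116 = -180
  T = 50 − 61 − 2·116 − 4·(-180) = 477
Policy B (G := 215):
  X = 94
  E = 116
  G = 215
  T = 50 − 94 − 2·116 − 4·215 = -1136
T: 477 − (-1136) = 1613

1613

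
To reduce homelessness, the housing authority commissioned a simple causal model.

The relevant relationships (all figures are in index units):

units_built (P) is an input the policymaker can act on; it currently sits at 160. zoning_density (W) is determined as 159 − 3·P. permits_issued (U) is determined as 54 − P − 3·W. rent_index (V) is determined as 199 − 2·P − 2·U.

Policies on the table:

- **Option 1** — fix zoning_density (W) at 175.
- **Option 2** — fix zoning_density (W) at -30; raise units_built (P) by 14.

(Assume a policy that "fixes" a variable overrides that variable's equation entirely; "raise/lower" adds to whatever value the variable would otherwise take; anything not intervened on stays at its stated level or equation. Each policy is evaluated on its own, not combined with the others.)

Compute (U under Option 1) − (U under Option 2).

Option 1 (W := 175):
  P = 160
  W = 175
  U = 54 − 160 − 3·175 = -631
Option 2 (W := -30, P + 14):
  P = 160 + 14 = 174
  W = -30
  U = 54 − 174 − 3·(-30) = -30
U: -631 − (-30) = -601

-601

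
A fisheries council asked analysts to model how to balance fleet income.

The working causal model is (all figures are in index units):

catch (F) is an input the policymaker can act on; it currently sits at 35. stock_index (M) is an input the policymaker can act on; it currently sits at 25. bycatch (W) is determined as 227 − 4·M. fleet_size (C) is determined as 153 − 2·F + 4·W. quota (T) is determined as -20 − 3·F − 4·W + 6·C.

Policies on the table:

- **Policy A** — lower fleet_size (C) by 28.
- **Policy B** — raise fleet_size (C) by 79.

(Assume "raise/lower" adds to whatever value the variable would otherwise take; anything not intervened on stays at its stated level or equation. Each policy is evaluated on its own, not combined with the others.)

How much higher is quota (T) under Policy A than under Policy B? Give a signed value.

Policy A (C − 28):
  F = 35
  M = 25
  W = 227 − 4·25 = 127
  C = 153 − 2·35 + 4·127 (−28 from intervention) = 563
  T = -20 − 3·35 − 4·127 + 6·563 = 2745
Policy B (C + 79):
  F = 35
  M = 25
  W = 227 − 4·25 = 127
  C = 153 − 2·35 + 4·127 (+79 from intervention) = 670
  T = -20 − 3·35 − 4·127 + 6·670 = 3387
T: 2745 − 3387 = -642

-642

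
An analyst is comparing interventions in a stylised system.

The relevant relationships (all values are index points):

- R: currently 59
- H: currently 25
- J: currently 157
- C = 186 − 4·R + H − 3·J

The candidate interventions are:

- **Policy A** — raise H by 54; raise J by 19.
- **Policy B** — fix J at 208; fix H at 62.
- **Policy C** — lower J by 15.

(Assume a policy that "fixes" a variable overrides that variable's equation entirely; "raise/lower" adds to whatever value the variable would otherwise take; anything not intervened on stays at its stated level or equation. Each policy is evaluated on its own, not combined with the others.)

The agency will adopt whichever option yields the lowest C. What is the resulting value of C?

Policy A (H + 54, J + 19):
  R = 59
  H = 25 + 54 = 79
  J = 157 + 19 = 176
  C = 186 − 4·59 + 79 − 3·176 = -499
Policy B (J := 208, H := 62):
  R = 59
  H = 62
  J = 208
  C = 186 − 4·59 + 62 − 3·208 = -612
Policy C (J − 15):
  R = 59
  H = 25
  J = 157 − 15 = 142
  C = 186 − 4·59 + 25 − 3·142 = -451
Comparing — Policy A: C=-499, Policy B: C=-612, Policy C: C=-451. Lowest is -612 (Policy B).

-612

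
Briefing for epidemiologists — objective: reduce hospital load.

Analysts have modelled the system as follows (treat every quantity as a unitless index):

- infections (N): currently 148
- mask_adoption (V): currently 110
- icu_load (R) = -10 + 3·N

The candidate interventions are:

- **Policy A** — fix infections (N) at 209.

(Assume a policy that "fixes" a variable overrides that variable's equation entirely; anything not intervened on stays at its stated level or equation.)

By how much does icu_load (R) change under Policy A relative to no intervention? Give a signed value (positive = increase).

183

Baseline:
  N = 148
  R = -10 + 3·148 = 434
Policy A (N := 209):
  N = 209
  R = -10 + 3·209 = 617
Change in R: 617 − 434 = 183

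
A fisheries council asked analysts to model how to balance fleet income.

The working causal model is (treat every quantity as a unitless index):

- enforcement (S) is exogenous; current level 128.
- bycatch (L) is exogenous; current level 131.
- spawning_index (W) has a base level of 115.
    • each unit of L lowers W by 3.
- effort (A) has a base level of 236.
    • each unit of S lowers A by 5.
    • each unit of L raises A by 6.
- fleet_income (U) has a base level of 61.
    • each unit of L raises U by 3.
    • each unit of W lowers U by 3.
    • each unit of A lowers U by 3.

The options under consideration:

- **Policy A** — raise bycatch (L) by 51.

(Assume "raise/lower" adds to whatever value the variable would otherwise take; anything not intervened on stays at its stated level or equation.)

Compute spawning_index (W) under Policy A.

Policy A (L + 51):
  L = 131 + 51 = 182
  W = 115 − 3·182 = -431

-431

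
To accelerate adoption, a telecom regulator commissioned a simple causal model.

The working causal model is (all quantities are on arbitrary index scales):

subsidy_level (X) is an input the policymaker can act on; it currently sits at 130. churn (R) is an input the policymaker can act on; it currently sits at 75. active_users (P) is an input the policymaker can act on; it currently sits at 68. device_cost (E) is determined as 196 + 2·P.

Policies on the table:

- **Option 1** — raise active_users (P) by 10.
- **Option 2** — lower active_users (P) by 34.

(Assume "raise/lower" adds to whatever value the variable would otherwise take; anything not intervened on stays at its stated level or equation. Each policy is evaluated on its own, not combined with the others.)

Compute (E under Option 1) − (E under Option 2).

Option 1 (P + 10):
  P = 68 + 10 = 78
  E = 196 + 2·78 = 352
Option 2 (P − 34):
  P = 68 − 34 = 34
  E = 196 + 2·34 = 264
E: 352 − 264 = 88

88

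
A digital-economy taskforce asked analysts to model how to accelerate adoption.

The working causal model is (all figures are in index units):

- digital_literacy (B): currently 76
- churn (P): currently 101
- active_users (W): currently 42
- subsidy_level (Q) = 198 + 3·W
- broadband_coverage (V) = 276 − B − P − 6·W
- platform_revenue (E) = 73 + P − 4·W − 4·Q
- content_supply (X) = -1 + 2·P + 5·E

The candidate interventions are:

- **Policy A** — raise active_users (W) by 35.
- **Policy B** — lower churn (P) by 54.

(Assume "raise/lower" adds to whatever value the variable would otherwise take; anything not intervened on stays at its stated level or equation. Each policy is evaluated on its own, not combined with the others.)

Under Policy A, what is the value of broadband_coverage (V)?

-363

Policy A (W + 35):
  B = 76
  P = 101
  W = 42 + 35 = 77
  V = 276 − 76 − 101 − 6·77 = -363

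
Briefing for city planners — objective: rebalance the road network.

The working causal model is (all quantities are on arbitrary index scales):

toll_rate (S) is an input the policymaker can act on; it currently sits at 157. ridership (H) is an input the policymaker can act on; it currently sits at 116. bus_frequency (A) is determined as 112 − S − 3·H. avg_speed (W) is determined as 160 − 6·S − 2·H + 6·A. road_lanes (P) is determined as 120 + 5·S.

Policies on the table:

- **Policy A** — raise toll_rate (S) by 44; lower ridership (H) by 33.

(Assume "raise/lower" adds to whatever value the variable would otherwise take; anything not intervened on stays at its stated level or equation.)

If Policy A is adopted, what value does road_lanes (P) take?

1125

Policy A (S + 44, H − 33):
  S = 157 + 44 = 201
  P = 120 + 5·201 = 1125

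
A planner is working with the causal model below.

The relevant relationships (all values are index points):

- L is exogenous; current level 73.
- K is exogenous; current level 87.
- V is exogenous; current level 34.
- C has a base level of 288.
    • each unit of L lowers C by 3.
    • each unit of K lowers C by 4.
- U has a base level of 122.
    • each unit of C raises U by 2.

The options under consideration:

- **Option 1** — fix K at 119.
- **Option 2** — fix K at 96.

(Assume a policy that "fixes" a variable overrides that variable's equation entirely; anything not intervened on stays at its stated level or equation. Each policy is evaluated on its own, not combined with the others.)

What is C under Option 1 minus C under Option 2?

Option 1 (K := 119):
  L = 73
  K = 119
  C = 288 − 3·73 − 4·119 = -407
Option 2 (K := 96):
  L = 73
  K = 96
  C = 288 − 3·73 − 4·96 = -315
C: -407 − (-315) = -92

-92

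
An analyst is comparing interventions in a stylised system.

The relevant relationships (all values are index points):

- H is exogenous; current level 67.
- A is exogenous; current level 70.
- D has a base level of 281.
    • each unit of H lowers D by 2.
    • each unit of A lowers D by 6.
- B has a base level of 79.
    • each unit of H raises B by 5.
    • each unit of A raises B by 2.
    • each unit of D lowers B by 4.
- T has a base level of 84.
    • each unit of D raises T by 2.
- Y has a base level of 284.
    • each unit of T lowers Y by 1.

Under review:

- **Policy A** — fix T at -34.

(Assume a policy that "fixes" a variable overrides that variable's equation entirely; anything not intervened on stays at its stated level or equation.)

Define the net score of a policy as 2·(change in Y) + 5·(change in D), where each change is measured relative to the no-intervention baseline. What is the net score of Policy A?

Baseline:
  H = 67
  A = 70
  D = 281 − 2·67 − 6·70 = -273
  T = 84 + 2·(-273) = -462
  Y = 284 − (-462) = 746
Policy A (T := -34):
  H = 67
  A = 70
  D = 281 − 2·67 − 6·70 = -273
  T = -34
  Y = 284 − (-34) = 318
ΔY = 318 − 746 = -428; ΔD = -273 − (-273) = 0
Score = 2·(-428) + 5·0 = -856

-856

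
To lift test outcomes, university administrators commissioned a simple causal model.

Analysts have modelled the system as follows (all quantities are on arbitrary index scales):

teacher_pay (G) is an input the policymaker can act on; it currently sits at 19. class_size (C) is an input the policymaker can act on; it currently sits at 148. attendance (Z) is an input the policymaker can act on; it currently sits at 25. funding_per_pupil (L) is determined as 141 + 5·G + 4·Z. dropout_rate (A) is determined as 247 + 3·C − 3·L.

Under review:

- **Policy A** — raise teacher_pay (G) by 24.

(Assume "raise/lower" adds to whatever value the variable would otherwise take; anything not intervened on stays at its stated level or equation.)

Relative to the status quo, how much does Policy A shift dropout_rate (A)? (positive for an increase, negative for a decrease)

Baseline:
  G = 19
  C = 148
  Z = 25
  L = 141 + 5·19 + 4·25 = 336
  A = 247 + 3·148 − 3·336 = -317
Policy A (G + 24):
  G = 19 + 24 = 43
  C = 148
  Z = 25
  L = 141 + 5·43 + 4·25 = 456
  A = 247 + 3·148 − 3·456 = -677
Change in A: -677 − (-317) = -360

-360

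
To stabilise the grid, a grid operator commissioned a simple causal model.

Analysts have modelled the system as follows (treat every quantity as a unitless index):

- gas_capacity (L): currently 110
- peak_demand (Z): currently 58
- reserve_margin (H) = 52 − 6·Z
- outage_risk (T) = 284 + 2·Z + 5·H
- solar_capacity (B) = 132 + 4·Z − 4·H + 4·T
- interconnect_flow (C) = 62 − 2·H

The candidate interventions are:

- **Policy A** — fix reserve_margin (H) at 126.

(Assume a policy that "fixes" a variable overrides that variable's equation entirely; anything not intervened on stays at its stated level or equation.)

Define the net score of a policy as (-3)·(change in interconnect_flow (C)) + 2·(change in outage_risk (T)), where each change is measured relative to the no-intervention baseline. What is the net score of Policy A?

6752

Baseline:
  Z = 58
  H = 52 − 6·58 = -296
  T = 284 + 2·58 + 5·(-296) = -1080
  C = 62 − 2·(-296) = 654
Policy A (H := 126):
  Z = 58
  H = 126
  T = 284 + 2·58 + 5·126 = 1030
  C = 62 − 2·126 = -190
ΔC = -190 − 654 = -844; ΔT = 1030 − (-1080) = 2110
Score = (-3)·(-844) + 2·2110 = 6752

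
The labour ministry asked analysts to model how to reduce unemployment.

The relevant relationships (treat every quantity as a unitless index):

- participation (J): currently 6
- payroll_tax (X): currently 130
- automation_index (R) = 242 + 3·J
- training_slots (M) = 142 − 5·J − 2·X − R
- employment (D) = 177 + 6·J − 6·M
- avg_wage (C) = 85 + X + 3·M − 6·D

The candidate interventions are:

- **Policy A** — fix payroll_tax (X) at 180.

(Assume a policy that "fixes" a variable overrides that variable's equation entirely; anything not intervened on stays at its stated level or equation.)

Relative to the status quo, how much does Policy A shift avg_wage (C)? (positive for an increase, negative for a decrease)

-3850

Baseline:
  J = 6
  X = 130
  R = 242 + 3·6 = 260
  M = 142 − 5·6 − 2·130 − 260 = -408
  D = 177 + 6·6 − 6·(-408) = 2661
  C = 85 + 130 + 3·(-408) − 6·2661 = -16975
Policy A (X := 180):
  J = 6
  X = 180
  R = 242 + 3·6 = 260
  M = 142 − 5·6 − 2·180 − 260 = -508
  D = 177 + 6·6 − 6·(-508) = 3261
  C = 85 + 180 + 3·(-508) − 6·3261 = -20825
Change in C: -20825 − (-16975) = -3850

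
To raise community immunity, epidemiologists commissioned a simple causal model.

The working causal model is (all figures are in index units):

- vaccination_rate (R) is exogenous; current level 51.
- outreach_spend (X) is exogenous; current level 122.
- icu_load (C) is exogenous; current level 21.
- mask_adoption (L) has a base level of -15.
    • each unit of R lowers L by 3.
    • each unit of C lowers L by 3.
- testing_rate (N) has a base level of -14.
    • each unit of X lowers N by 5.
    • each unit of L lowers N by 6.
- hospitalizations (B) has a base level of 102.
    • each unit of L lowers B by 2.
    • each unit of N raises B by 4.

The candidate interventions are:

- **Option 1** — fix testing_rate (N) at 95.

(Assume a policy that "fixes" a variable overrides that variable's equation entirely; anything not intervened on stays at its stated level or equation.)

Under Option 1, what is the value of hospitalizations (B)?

Option 1 (N := 95):
  R = 51
  X = 122
  C = 21
  L = -15 − 3·51 − 3·21 = -231
  N = 95
  B = 102 − 2·(-231) + 4·95 = 944

944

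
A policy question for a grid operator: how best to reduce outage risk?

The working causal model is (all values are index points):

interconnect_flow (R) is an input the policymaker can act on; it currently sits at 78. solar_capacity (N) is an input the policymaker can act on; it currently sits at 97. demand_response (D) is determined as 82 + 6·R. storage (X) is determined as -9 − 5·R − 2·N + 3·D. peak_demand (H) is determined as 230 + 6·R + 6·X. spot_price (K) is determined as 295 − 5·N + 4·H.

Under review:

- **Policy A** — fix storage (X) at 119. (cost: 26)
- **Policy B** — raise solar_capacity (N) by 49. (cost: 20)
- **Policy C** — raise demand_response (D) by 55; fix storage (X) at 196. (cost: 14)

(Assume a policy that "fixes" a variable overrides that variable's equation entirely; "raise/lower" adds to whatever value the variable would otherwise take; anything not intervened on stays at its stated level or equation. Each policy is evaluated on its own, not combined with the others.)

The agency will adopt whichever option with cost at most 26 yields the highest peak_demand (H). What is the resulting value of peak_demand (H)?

Policy A (X := 119):
  R = 78
  N = 97
  D = 82 + 6·78 = 550
  X = 119
  H = 230 + 6·78 + 6·119 = 1412
Policy B (N + 49):
  R = 78
  N = 97 + 49 = 146
  D = 82 + 6·78 = 550
  X = -9 − 5·78 − 2·146 + 3·550 = 959
  H = 230 + 6·78 + 6·959 = 6452
Policy C (D + 55, X := 196):
  R = 78
  N = 97
  D = 82 + 6·78 (+55 from intervention) = 605
  X = 196
  H = 230 + 6·78 + 6·196 = 1874
Comparing — Policy A: H=1412, Policy B: H=6452, Policy C: H=1874. Highest is 6452 (Policy B).

6452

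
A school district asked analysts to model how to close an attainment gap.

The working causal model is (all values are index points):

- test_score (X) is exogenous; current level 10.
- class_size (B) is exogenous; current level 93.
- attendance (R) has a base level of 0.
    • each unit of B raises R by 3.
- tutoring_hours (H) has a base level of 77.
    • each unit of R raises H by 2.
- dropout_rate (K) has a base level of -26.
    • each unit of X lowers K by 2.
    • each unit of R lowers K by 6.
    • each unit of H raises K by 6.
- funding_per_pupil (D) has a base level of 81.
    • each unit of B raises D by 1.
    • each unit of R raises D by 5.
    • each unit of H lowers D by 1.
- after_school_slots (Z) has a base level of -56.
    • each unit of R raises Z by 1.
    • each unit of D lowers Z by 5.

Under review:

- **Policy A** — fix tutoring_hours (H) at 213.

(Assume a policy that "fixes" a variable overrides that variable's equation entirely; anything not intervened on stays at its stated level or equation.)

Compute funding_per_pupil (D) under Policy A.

1356

Policy A (H := 213):
  B = 93
  R = 0 + 3·93 = 279
  H = 213
  D = 81 + 93 + 5·279 − 213 = 1356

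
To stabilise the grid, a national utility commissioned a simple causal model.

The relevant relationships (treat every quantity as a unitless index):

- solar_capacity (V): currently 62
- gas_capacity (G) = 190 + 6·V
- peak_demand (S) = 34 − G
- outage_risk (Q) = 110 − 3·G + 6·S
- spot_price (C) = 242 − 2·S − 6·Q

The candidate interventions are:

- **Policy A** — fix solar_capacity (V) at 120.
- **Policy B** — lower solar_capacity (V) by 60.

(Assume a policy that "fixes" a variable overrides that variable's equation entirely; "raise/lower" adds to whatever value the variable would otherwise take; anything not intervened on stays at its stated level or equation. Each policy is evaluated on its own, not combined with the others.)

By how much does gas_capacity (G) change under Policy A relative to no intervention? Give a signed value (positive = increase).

Baseline:
  V = 62
  G = 190 + 6·62 = 562
Policy A (V := 120):
  V = 120
  G = 190 + 6·120 = 910
Change in G: 910 − 562 = 348

348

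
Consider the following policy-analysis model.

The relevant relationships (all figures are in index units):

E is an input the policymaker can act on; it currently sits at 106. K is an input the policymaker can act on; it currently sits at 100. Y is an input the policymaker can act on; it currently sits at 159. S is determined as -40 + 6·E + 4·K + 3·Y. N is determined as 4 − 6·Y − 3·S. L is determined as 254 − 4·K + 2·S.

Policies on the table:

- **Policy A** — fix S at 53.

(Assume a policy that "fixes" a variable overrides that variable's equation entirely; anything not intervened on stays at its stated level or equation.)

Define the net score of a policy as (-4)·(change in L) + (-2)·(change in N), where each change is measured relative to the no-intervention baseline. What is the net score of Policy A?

2840

Baseline:
  E = 106
  K = 100
  Y = 159
  S = -40 + 6·106 + 4·100 + 3·159 = 1473
  N = 4 − 6·159 − 3·1473 = -5369
  L = 254 − 4·100 + 2·1473 = 2800
Policy A (S := 53):
  E = 106
  K = 100
  Y = 159
  S = 53
  N = 4 − 6·159 − 3·53 = -1109
  L = 254 − 4·100 + 2·53 = -40
ΔL = -40 − 2800 = -2840; ΔN = -1109 − (-5369) = 4260
Score = (-4)·(-2840) + (-2)·4260 = 2840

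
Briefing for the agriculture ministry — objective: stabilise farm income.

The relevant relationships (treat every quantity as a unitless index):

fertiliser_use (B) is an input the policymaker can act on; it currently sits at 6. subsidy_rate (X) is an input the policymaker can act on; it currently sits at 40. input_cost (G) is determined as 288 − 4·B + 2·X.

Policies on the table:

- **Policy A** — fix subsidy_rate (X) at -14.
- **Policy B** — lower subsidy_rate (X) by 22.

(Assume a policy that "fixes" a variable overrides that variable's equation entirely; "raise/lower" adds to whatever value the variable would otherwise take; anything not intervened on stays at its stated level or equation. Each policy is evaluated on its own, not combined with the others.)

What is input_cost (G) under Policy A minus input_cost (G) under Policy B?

-64

Policy A (X := -14):
  B = 6
  X = -14
  G = 288 − 4·6 + 2·(-14) = 236
Policy B (X − 22):
  B = 6
  X = 40 − 22 = 18
  G = 288 − 4·6 + 2·18 = 300
G: 236 − 300 = -64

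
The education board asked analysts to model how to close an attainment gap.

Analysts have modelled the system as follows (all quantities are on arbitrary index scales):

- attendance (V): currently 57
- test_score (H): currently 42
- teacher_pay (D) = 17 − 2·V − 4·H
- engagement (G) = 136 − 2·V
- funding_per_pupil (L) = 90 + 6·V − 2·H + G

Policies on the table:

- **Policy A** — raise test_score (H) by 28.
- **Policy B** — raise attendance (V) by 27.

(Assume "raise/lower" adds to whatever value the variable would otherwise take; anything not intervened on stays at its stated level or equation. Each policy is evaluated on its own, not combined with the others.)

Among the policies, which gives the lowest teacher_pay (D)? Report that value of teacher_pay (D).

-377

Policy A (H + 28):
  V = 57
  H = 42 + 28 = 70
  D = 17 − 2·57 − 4·70 = -377
Policy B (V + 27):
  V = 57 + 27 = 84
  H = 42
  D = 17 − 2·84 − 4·42 = -319
Comparing — Policy A: D=-377, Policy B: D=-319. Lowest is -377 (Policy A).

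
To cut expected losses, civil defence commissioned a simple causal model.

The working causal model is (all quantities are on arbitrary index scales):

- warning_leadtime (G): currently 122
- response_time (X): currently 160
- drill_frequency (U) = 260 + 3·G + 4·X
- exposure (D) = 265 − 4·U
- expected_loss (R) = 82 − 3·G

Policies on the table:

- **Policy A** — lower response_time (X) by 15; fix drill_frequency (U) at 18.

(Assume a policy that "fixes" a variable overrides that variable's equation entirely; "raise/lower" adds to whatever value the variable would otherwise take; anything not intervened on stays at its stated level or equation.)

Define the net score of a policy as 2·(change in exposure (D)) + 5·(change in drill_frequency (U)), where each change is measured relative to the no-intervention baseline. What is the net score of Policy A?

3744

Baseline:
  G = 122
  X = 160
  U = 260 + 3·122 + 4·160 = 1266
  D = 265 − 4·1266 = -4799
Policy A (X − 15, U := 18):
  G = 122
  X = 160 − 15 = 145
  U = 18
  D = 265 − 4·18 = 193
ΔD = 193 − (-4799) = 4992; ΔU = 18 − 1266 = -1248
Score = 2·4992 + 5·(-1248) = 3744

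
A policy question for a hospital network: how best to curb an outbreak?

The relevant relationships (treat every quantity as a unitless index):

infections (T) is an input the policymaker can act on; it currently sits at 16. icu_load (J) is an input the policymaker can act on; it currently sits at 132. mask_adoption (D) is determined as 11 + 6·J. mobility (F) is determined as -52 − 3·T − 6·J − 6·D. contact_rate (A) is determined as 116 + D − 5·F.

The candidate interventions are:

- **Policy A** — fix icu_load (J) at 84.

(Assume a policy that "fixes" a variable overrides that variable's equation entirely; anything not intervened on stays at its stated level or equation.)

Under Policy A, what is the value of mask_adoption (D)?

Policy A (J := 84):
  J = 84
  D = 11 + 6·84 = 515

515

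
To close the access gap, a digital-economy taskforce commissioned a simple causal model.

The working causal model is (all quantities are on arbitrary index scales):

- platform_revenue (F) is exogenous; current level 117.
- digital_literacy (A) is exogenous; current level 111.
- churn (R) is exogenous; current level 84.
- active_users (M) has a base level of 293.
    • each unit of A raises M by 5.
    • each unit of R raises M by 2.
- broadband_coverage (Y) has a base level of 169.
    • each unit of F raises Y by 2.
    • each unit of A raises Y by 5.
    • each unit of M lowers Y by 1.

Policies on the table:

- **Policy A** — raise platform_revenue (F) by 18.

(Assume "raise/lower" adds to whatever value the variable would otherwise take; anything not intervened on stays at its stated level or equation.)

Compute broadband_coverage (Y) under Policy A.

Policy A (F + 18):
  F = 117 + 18 = 135
  A = 111
  R = 84
  M = 293 + 5·111 + 2·84 = 1016
  Y = 169 + 2·135 + 5·111 − 1016 = -22

-22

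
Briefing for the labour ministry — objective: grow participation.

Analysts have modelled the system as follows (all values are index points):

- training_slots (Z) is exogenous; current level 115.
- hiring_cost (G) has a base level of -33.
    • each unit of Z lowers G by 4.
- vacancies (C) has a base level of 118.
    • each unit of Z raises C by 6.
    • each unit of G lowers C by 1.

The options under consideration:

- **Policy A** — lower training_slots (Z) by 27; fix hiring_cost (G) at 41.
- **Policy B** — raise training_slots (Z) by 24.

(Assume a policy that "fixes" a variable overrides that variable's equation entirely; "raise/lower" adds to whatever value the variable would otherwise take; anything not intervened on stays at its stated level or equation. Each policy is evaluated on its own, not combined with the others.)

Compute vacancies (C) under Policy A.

605

Policy A (Z − 27, G := 41):
  Z = 115 − 27 = 88
  G = 41
  C = 118 + 6·88 − 41 = 605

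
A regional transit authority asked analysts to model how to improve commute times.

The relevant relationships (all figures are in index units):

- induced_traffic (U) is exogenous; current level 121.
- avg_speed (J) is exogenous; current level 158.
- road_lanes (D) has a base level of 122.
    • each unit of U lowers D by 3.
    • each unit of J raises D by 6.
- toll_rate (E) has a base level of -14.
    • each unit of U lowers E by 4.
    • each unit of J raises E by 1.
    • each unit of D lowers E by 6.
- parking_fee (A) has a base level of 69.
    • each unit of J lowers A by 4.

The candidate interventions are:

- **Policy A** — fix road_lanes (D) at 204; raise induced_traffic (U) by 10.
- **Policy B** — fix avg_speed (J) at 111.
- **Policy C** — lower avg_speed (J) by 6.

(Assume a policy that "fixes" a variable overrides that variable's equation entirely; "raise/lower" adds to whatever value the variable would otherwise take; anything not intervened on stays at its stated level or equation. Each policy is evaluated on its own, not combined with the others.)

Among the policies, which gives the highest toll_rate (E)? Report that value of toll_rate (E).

Policy A (D := 204, U + 10):
  U = 121 + 10 = 131
  J = 158
  D = 204
  E = -14 − 4·131 + 158 − 6·204 = -1604
Policy B (J := 111):
  U = 121
  J = 111
  D = 122 − 3·121 + 6·111 = 425
  E = -14 − 4·121 + 111 − 6·425 = -2937
Policy C (J − 6):
  U = 121
  J = 158 − 6 = 152
  D = 122 − 3·121 + 6·152 = 671
  E = -14 − 4·121 + 152 − 6·671 = -4372
Comparing — Policy A: E=-1604, Policy B: E=-2937, Policy C: E=-4372. Highest is -1604 (Policy A).

-1604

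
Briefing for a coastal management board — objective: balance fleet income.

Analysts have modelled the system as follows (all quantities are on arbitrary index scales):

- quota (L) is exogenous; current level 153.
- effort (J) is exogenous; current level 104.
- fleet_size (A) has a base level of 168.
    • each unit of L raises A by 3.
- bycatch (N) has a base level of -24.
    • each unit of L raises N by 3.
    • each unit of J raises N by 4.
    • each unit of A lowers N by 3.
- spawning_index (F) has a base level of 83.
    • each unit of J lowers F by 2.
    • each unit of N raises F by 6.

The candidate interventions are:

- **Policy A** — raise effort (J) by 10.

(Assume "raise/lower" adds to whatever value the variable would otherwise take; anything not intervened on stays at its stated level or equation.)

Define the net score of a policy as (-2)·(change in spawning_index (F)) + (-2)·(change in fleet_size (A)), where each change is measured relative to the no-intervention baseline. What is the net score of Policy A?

Baseline:
  L = 153
  J = 104
  A = 168 + 3·153 = 627
  N = -24 + 3·153 + 4·104 − 3·627 = -1030
  F = 83 − 2·104 + 6·(-1030) = -6305
Policy A (J + 10):
  L = 153
  J = 104 + 10 = 114
  A = 168 + 3·153 = 627
  N = -24 + 3·153 + 4·114 − 3·627 = -990
  F = 83 − 2·114 + 6·(-990) = -6085
ΔF = -6085 − (-6305) = 220; ΔA = 627 − 627 = 0
Score = (-2)·220 + (-2)·0 = -440

-440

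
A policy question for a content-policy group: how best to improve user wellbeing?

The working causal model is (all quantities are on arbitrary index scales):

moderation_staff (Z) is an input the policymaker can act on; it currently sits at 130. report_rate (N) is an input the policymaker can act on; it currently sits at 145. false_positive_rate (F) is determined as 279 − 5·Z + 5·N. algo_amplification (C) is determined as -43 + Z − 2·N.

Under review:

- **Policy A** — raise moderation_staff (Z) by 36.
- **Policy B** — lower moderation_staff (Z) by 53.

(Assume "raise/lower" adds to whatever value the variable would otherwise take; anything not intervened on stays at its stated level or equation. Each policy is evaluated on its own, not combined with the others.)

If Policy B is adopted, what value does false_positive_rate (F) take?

Policy B (Z − 53):
  Z = 130 − 53 = 77
  N = 145
  F = 279 − 5·77 + 5·145 = 619

619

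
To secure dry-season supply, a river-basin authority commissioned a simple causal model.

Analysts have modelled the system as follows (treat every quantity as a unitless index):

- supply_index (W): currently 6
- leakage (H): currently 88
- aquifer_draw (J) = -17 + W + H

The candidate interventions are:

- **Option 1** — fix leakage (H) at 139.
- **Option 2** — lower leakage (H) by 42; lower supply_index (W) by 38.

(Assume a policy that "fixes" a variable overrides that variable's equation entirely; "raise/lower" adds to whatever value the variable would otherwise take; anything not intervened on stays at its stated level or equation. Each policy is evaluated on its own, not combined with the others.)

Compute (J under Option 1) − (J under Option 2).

Option 1 (H := 139):
  W = 6
  H = 139
  J = -17 + 6 + 139 = 128
Option 2 (H − 42, W − 38):
  W = 6 − 38 = -32
  H = 88 − 42 = 46
  J = -17 + (-32) + 46 = -3
J: 128 − (-3) = 131

131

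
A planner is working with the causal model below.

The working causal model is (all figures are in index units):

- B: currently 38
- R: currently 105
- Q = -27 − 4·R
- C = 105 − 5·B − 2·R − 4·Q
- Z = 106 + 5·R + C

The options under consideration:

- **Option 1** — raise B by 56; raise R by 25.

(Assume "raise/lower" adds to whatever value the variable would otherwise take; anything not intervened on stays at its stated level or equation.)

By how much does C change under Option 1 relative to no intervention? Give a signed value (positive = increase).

Baseline:
  B = 38
  R = 105
  Q = -27 − 4·105 = -447
  C = 105 − 5·38 − 2·105 − 4·(-447) = 1493
Option 1 (B + 56, R + 25):
  B = 38 + 56 = 94
  R = 105 + 25 = 130
  Q = -27 − 4·130 = -547
  C = 105 − 5·94 − 2·130 − 4·(-547) = 1563
Change in C: 1563 − 1493 = 70

70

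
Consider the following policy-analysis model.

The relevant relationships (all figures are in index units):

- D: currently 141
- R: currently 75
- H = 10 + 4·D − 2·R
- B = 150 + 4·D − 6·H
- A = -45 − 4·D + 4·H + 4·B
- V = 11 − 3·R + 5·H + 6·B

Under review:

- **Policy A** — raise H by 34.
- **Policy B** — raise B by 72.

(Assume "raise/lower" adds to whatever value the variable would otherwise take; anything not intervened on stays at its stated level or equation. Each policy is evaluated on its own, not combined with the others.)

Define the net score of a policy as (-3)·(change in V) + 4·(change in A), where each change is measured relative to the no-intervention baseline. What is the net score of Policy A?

Baseline:
  D = 141
  R = 75
  H = 10 + 4·141 − 2·75 = 424
  B = 150 + 4·141 − 6·424 = -1830
  A = -45 − 4·141 + 4·424 + 4·(-1830) = -6233
  V = 11 − 3·75 + 5·424 + 6·(-1830) = -9074
Policy A (H + 34):
  D = 141
  R = 75
  H = 10 + 4·141 − 2·75 (+34 from intervention) = 458
  B = 150 + 4·141 − 6·458 = -2034
  A = -45 − 4·141 + 4·458 + 4·(-2034) = -6913
  V = 11 − 3·75 + 5·458 + 6·(-2034) = -10128
ΔV = -10128 − (-9074) = -1054; ΔA = -6913 − (-6233) = -680
Score = (-3)·(-1054) + 4·(-680) = 442

442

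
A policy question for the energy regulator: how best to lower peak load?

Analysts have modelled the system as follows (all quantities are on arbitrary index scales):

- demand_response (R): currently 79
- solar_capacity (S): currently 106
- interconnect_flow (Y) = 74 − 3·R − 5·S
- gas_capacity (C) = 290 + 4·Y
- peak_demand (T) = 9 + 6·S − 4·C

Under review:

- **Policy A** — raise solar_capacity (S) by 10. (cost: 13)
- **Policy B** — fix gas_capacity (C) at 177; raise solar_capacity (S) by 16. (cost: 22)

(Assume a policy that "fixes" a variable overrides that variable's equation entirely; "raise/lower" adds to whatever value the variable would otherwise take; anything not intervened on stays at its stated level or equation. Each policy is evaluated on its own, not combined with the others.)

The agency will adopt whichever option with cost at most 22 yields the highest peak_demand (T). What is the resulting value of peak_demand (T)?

11433

Policy A (S + 10):
  R = 79
  S = 106 + 10 = 116
  Y = 74 − 3·79 − 5·116 = -743
  C = 290 + 4·(-743) = -2682
  T = 9 + 6·116 − 4·(-2682) = 11433
Policy B (C := 177, S + 16):
  R = 79
  S = 106 + 16 = 122
  Y = 74 − 3·79 − 5·122 = -773
  C = 177
  T = 9 + 6·122 − 4·177 = 33
Comparing — Policy A: T=11433, Policy B: T=33. Highest is 11433 (Policy A).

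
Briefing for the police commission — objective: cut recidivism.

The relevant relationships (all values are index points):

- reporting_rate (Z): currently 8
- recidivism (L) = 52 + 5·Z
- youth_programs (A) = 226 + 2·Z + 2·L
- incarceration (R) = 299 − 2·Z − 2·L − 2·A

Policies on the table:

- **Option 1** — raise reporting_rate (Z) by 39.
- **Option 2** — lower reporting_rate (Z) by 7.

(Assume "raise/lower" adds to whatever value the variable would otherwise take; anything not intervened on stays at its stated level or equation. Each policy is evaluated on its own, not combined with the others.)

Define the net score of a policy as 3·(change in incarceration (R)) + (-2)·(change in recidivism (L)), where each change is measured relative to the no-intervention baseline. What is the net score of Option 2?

Baseline:
  Z = 8
  L = 52 + 5·8 = 92
  A = 226 + 2·8 + 2·92 = 426
  R = 299 − 2·8 − 2·92 − 2·426 = -753
Option 2 (Z − 7):
  Z = 8 − 7 = 1
  L = 52 + 5·1 = 57
  A = 226 + 2·1 + 2·57 = 342
  R = 299 − 2·1 − 2·57 − 2·342 = -501
ΔR = -501 − (-753) = 252; ΔL = 57 − 92 = -35
Score = 3·252 + (-2)·(-35) = 826

826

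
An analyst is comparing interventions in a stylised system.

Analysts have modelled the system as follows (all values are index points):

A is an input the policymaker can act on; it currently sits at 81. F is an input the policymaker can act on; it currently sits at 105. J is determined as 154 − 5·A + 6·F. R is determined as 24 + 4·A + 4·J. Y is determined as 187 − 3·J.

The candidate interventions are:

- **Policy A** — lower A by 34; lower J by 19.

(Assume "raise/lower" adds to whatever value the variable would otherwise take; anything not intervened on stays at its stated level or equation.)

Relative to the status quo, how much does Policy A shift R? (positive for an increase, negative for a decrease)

468

Baseline:
  A = 81
  F = 105
  J = 154 − 5·81 + 6·105 = 379
  R = 24 + 4·81 + 4·379 = 1864
Policy A (A − 34, J − 19):
  A = 81 − 34 = 47
  F = 105
  J = 154 − 5·47 + 6·105 (−19 from intervention) = 530
  R = 24 + 4·47 + 4·530 = 2332
Change in R: 2332 − 1864 = 468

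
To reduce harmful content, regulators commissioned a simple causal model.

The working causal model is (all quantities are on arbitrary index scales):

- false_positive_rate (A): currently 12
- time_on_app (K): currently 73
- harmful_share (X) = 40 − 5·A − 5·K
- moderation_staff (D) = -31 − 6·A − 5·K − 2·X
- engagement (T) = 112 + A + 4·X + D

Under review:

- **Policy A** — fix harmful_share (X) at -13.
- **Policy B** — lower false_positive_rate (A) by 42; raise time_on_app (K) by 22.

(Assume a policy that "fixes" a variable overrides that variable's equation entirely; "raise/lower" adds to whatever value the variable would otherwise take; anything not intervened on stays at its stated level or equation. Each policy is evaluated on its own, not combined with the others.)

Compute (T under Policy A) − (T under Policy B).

Policy A (X := -13):
  A = 12
  K = 73
  X = -13
  D = -31 − 6·12 − 5·73 − 2·(-13) = -442
  T = 112 + 12 + 4·(-13) + (-442) = -370
Policy B (A − 42, K + 22):
  A = 12 − 42 = -30
  K = 73 + 22 = 95
  X = 40 − 5·(-30) − 5·95 = -285
  D = -31 − 6·(-30) − 5·95 − 2·(-285) = 244
  T = 112 + (-30) + 4·(-285) + 244 = -814
T: -370 − (-814) = 444

444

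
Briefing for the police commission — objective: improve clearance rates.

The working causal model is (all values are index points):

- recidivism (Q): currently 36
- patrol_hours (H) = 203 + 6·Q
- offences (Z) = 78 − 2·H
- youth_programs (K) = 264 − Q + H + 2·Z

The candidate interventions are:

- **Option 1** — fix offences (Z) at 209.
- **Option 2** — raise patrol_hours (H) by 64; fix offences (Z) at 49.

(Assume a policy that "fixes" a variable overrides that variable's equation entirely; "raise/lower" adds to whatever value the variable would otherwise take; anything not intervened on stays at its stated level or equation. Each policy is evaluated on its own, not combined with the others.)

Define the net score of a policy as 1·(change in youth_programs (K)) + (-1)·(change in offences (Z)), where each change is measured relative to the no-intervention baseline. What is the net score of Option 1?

969

Baseline:
  Q = 36
  H = 203 + 6·36 = 419
  Z = 78 − 2·419 = -760
  K = 264 − 36 + 419 + 2·(-760) = -873
Option 1 (Z := 209):
  Q = 36
  H = 203 + 6·36 = 419
  Z = 209
  K = 264 − 36 + 419 + 2·209 = 1065
ΔK = 1065 − (-873) = 1938; ΔZ = 209 − (-760) = 969
Score = 1·1938 + (-1)·969 = 969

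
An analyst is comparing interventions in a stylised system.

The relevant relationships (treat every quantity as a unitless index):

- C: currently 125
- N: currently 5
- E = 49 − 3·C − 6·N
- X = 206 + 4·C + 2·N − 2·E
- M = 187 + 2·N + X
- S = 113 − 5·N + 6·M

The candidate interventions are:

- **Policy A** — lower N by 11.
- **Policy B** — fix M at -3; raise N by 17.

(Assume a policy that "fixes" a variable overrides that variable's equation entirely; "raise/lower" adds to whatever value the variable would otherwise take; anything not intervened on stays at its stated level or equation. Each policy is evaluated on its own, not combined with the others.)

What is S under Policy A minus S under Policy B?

8852

Policy A (N − 11):
  C = 125
  N = 5 − 11 = -6
  E = 49 − 3·125 − 6·(-6) = -290
  X = 206 + 4·125 + 2·(-6) − 2·(-290) = 1274
  M = 187 + 2·(-6) + 1274 = 1449
  S = 113 − 5·(-6) + 6·1449 = 8837
Policy B (M := -3, N + 17):
  C = 125
  N = 5 + 17 = 22
  E = 49 − 3·125 − 6·22 = -458
  X = 206 + 4·125 + 2·22 − 2·(-458) = 1666
  M = -3
  S = 113 − 5·22 + 6·(-3) = -15
S: 8837 − (-15) = 8852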